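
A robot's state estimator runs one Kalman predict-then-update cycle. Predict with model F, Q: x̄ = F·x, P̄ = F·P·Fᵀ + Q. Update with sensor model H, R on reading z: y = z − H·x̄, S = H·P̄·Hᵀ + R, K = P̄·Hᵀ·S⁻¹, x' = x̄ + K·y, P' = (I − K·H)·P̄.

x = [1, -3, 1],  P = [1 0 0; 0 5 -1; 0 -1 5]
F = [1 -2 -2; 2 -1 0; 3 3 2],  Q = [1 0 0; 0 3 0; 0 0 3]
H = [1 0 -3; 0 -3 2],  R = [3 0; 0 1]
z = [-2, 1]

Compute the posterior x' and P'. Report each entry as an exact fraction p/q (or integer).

x̄ = F·x = [5, 5, -4]
P̄ = F·P·Fᵀ + Q = [34 10 -37; 10 12 -7; -37 -7 65]
y = z − H·x̄ = [-19, 24]
S = H·P̄·Hᵀ + R = [844 -557; -557 453]
K = P̄·Hᵀ·S⁻¹ = [7757/72083 -7011/72083; -13807/72083 -24933/72083; -20989/72083 -1780/72083]
x' = x̄ + K·y = [44768/72083, 24356/72083, 67739/72083]
P' = (I − K·H)·P̄ = [596913/72083 129813/72083 191214/72083; 129813/72083 46363/72083 57078/72083; 191214/72083 57078/72083 84727/72083]

x' = [44768/72083, 24356/72083, 67739/72083]
P' = [596913/72083 129813/72083 191214/72083; 129813/72083 46363/72083 57078/72083; 191214/72083 57078/72083 84727/72083]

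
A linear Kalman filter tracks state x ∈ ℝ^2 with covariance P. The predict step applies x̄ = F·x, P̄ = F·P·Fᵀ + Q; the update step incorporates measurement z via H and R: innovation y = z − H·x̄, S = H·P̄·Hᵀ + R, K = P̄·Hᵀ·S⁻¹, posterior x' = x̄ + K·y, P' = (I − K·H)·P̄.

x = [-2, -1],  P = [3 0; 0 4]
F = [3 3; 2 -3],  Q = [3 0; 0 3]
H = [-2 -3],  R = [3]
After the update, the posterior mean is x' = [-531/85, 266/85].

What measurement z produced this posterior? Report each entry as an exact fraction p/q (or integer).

x̄ = F·x = [-9, -1]
P̄ = F·P·Fᵀ + Q = [66 -18; -18 51]
S = H·P̄·Hᵀ + R = [510]
K = P̄·Hᵀ·S⁻¹ = [-13/85; -39/170]
x' − x̄ = [234/85, 351/85] = K·y
y = (KᵀK)⁻¹·Kᵀ·(x' − x̄) = [-18]
z = y + H·x̄ = [-18] + [21] = [3]

z = [3]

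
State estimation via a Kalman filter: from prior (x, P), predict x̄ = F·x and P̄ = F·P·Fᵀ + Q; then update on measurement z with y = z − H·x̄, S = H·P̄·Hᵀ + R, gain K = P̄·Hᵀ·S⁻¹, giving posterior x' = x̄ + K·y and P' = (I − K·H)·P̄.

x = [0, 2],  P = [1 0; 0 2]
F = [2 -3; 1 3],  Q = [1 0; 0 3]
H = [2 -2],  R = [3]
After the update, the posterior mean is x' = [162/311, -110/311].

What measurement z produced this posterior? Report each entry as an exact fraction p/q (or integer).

x̄ = F·x = [-6, 6]
P̄ = F·P·Fᵀ + Q = [23 -16; -16 22]
S = H·P̄·Hᵀ + R = [311]
K = P̄·Hᵀ·S⁻¹ = [78/311; -76/311]
x' − x̄ = [2028/311, -1976/311] = K·y
y = (KᵀK)⁻¹·Kᵀ·(x' − x̄) = [26]
z = y + H·x̄ = [26] + [-24] = [2]

z = [2]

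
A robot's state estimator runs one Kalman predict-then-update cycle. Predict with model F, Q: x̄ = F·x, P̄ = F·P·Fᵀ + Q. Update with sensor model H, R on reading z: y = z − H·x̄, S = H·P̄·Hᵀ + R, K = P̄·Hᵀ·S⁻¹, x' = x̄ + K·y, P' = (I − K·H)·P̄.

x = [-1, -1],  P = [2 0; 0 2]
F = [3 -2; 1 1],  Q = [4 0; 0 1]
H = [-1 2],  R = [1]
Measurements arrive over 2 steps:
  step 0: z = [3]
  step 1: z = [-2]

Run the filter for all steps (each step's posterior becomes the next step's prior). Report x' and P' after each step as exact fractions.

step 0: x' = [-199/43, -38/43], P' = [614/43 294/43; 294/43 151/43]
step 1: x' = [-5223/355, -8833/1065], P' = [16706/355 8502/355; 8502/355 13232/1065]

step 0: x̄ = F·x = [-1, -2]
step 0: P̄ = F·P·Fᵀ + Q = [30 2; 2 5]
step 0: y = z − H·x̄ = [6]
step 0: S = H·P̄·Hᵀ + R = [43]
step 0: K = P̄·Hᵀ·S⁻¹ = [-26/43; 8/43]
step 0: x' = x̄ + K·y = [-199/43, -38/43]
step 0: P' = (I − K·H)·P̄ = [614/43 294/43; 294/43 151/43]
step 1: x̄ = F·x = [-521/43, -237/43]
step 1: P̄ = F·P·Fᵀ + Q = [2774/43 1834/43; 1834/43 1396/43]
step 1: y = z − H·x̄ = [-133/43]
step 1: S = H·P̄·Hᵀ + R = [1065/43]
step 1: K = P̄·Hᵀ·S⁻¹ = [298/355; 958/1065]
step 1: x' = x̄ + K·y = [-5223/355, -8833/1065]
step 1: P' = (I − K·H)·P̄ = [16706/355 8502/355; 8502/355 13232/1065]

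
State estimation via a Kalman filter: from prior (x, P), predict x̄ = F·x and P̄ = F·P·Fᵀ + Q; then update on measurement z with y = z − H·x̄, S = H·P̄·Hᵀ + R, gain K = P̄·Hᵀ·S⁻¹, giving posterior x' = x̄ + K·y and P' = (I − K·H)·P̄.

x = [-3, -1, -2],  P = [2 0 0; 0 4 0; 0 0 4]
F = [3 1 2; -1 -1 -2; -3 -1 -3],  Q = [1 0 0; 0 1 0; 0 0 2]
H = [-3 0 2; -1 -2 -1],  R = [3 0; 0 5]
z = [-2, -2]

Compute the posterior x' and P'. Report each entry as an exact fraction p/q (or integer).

x̄ = F·x = [-14, 8, 16]
P̄ = F·P·Fᵀ + Q = [39 -26 -46; -26 23 34; -46 34 60]
y = z − H·x̄ = [-76, 16]
S = H·P̄·Hᵀ + R = [1146 -341; -341 136]
K = P̄·Hᵀ·S⁻¹ = [-1661/7915 -731/7915; 1442/39575 -12098/39575; 7126/39575 -5994/39575]
x' = x̄ + K·y = [746/1583, 2688/7915, -856/7915]
P' = (I − K·H)·P̄ = [933/1583 -2758/7915 4506/7915; -2758/7915 46401/39575 -18522/39575; 4506/7915 -18522/39575 44484/39575]

x' = [746/1583, 2688/7915, -856/7915]
P' = [933/1583 -2758/7915 4506/7915; -2758/7915 46401/39575 -18522/39575; 4506/7915 -18522/39575 44484/39575]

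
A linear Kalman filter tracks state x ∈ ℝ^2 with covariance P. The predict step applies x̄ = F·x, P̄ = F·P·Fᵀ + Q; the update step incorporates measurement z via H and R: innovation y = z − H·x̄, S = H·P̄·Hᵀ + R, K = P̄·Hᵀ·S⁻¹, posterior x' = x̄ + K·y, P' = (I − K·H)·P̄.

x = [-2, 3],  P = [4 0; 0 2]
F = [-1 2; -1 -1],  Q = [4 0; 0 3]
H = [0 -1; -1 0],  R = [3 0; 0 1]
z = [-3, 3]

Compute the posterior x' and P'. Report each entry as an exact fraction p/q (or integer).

x' = [-40/17, 2]
P' = [16/17 0; 0 9/4]

x̄ = F·x = [8, -1]
P̄ = F·P·Fᵀ + Q = [16 0; 0 9]
y = z − H·x̄ = [-4, 11]
S = H·P̄·Hᵀ + R = [12 0; 0 17]
K = P̄·Hᵀ·S⁻¹ = [0 -16/17; -3/4 0]
x' = x̄ + K·y = [-40/17, 2]
P' = (I − K·H)·P̄ = [16/17 0; 0 9/4]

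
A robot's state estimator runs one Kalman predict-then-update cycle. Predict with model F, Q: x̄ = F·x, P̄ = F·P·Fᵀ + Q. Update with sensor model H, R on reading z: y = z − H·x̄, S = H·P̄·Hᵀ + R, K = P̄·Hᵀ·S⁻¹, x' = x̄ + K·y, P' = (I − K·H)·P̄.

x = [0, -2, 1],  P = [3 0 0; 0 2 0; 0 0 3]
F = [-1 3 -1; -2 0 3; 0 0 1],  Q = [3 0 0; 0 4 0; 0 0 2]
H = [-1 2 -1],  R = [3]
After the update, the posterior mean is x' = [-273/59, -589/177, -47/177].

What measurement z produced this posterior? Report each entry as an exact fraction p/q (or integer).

z = [-2]

x̄ = F·x = [-7, 3, 1]
P̄ = F·P·Fᵀ + Q = [27 -3 -3; -3 43 9; -3 9 5]
S = H·P̄·Hᵀ + R = [177]
K = P̄·Hᵀ·S⁻¹ = [-10/59; 80/177; 16/177]
x' − x̄ = [140/59, -1120/177, -224/177] = K·y
y = (KᵀK)⁻¹·Kᵀ·(x' − x̄) = [-14]
z = y + H·x̄ = [-14] + [12] = [-2]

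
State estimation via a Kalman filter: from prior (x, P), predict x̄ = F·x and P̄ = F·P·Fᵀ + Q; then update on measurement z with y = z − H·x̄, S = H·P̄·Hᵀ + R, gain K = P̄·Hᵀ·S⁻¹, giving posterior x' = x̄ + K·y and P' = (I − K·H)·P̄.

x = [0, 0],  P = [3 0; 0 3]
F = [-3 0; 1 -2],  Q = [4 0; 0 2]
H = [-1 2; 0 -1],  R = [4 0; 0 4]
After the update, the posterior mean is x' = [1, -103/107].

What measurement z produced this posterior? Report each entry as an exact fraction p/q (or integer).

z = [-3, 1]

x̄ = F·x = [0, 0]
P̄ = F·P·Fᵀ + Q = [31 -9; -9 17]
S = H·P̄·Hᵀ + R = [139 -43; -43 21]
K = P̄·Hᵀ·S⁻¹ = [-3/5 -4/5; 86/535 -257/535]
x' − x̄ = [1, -103/107] = K·y
y = (KᵀK)⁻¹·Kᵀ·(x' − x̄) = [-3, 1]
z = y + H·x̄ = [-3, 1] + [0, 0] = [-3, 1]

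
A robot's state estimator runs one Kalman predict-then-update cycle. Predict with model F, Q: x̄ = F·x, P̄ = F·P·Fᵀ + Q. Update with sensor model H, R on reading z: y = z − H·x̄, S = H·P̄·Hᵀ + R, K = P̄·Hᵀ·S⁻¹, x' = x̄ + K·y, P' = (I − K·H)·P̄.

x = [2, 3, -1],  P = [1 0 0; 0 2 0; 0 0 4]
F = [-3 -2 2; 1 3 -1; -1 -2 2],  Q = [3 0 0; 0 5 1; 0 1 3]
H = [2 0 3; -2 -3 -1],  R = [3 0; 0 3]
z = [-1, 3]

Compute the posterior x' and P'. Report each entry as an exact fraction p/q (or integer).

x̄ = F·x = [-14, 12, -10]
P̄ = F·P·Fᵀ + Q = [36 -23 27; -23 28 -20; 27 -20 28]
y = z − H·x̄ = [57, 1]
S = H·P̄·Hᵀ + R = [723 -126; -126 139]
K = P̄·Hᵀ·S⁻¹ = [87/421 -12/421; -17002/84621 -8790/28207; 5470/28207 494/28207]
x' = x̄ + K·y = [-947/421, 6656/28207, 30214/28207]
P' = (I − K·H)·P̄ = [1485/421 -677/421 -903/421; -677/421 92516/84621 24572/28207; -903/421 24572/28207 45804/28207]

x' = [-947/421, 6656/28207, 30214/28207]
P' = [1485/421 -677/421 -903/421; -677/421 92516/84621 24572/28207; -903/421 24572/28207 45804/28207]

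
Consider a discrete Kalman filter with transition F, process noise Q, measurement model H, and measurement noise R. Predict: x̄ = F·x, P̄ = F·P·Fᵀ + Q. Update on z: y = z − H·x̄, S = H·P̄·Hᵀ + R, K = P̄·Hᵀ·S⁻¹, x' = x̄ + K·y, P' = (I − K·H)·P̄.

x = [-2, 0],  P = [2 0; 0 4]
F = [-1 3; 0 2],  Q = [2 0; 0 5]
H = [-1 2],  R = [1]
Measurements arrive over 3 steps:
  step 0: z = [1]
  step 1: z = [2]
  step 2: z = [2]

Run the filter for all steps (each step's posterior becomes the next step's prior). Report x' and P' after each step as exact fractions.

step 0: x̄ = F·x = [2, 0]
step 0: P̄ = F·P·Fᵀ + Q = [40 24; 24 21]
step 0: y = z − H·x̄ = [3]
step 0: S = H·P̄·Hᵀ + R = [29]
step 0: K = P̄·Hᵀ·S⁻¹ = [8/29; 18/29]
step 0: x' = x̄ + K·y = [82/29, 54/29]
step 0: P' = (I − K·H)·P̄ = [1096/29 552/29; 552/29 285/29]
step 1: x̄ = F·x = [80/29, 108/29]
step 1: P̄ = F·P·Fᵀ + Q = [407/29 606/29; 606/29 1285/29]
step 1: y = z − H·x̄ = [-78/29]
step 1: S = H·P̄·Hᵀ + R = [3152/29]
step 1: K = P̄·Hᵀ·S⁻¹ = [805/3152; 491/788]
step 1: x' = x̄ + K·y = [3265/1576, 807/394]
step 1: P' = (I − K·H)·P̄ = [21891/3152 2837/788; 2837/788 416/197]
step 2: x̄ = F·x = [6419/1576, 807/197]
step 2: P̄ = F·P·Fᵀ + Q = [20011/3152 2155/394; 2155/394 2649/197]
step 2: y = z − H·x̄ = [-3341/1576]
step 2: S = H·P̄·Hᵀ + R = [123739/3152]
step 2: K = P̄·Hᵀ·S⁻¹ = [2067/17677; 67528/123739]
step 2: x' = x̄ + K·y = [67616/17677, 363736/123739]
step 2: P' = (I − K·H)·P̄ = [102737/17677 52402/17677; 52402/17677 217171/123739]

step 0: x' = [82/29, 54/29], P' = [1096/29 552/29; 552/29 285/29]
step 1: x' = [3265/1576, 807/394], P' = [21891/3152 2837/788; 2837/788 416/197]
step 2: x' = [67616/17677, 363736/123739], P' = [102737/17677 52402/17677; 52402/17677 217171/123739]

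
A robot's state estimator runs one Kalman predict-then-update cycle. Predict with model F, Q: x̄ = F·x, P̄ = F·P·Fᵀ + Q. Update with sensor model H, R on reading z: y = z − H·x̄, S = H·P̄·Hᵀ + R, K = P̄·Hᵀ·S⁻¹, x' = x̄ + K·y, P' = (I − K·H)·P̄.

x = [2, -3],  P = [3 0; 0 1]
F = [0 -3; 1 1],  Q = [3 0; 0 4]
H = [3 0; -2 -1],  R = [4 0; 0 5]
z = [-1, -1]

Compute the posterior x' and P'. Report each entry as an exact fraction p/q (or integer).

x' = [-3/217, 243/217]
P' = [12/31 -108/217; -108/217 781/217]

x̄ = F·x = [9, -1]
P̄ = F·P·Fᵀ + Q = [12 -3; -3 8]
y = z − H·x̄ = [-28, 16]
S = H·P̄·Hᵀ + R = [112 -63; -63 49]
K = P̄·Hᵀ·S⁻¹ = [9/31 -12/217; -81/217 -113/217]
x' = x̄ + K·y = [-3/217, 243/217]
P' = (I − K·H)·P̄ = [12/31 -108/217; -108/217 781/217]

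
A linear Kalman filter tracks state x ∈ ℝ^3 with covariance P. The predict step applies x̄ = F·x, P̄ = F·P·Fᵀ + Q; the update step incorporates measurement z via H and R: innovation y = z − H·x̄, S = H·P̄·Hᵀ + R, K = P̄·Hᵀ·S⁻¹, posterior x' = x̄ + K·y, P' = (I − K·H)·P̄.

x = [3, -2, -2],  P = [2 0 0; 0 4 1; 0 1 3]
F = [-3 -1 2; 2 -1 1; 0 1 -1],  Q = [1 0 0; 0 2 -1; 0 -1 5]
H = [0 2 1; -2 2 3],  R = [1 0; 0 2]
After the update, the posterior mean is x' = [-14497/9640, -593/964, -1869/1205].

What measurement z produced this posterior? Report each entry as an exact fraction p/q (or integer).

x̄ = F·x = [-11, 6, 0]
P̄ = F·P·Fᵀ + Q = [31 -5 -7; -5 15 -6; -7 -6 10]
S = H·P̄·Hᵀ + R = [47 76; 76 328]
K = P̄·Hᵀ·S⁻¹ = [373/2410 -3079/9640; 155/241 -79/964; -386/1205 207/1205]
x' − x̄ = [91543/9640, -6377/964, -1869/1205] = K·y
y = (KᵀK)⁻¹·Kᵀ·(x' − x̄) = [-15, -37]
z = y + H·x̄ = [-15, -37] + [12, 34] = [-3, -3]

z = [-3, -3]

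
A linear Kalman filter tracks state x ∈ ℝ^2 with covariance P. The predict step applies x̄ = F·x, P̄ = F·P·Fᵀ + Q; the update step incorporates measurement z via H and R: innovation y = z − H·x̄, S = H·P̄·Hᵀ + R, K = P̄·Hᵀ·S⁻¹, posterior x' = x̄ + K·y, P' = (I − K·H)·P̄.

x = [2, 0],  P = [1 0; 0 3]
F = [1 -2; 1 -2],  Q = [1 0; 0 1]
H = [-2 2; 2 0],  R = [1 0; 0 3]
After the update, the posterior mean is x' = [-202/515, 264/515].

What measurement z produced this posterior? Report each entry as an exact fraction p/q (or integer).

z = [2, -1]

x̄ = F·x = [2, 2]
P̄ = F·P·Fᵀ + Q = [14 13; 13 14]
S = H·P̄·Hᵀ + R = [9 -4; -4 59]
K = P̄·Hᵀ·S⁻¹ = [-6/515 244/515; 222/515 242/515]
x' − x̄ = [-1232/515, -766/515] = K·y
y = (KᵀK)⁻¹·Kᵀ·(x' − x̄) = [2, -5]
z = y + H·x̄ = [2, -5] + [0, 4] = [2, -1]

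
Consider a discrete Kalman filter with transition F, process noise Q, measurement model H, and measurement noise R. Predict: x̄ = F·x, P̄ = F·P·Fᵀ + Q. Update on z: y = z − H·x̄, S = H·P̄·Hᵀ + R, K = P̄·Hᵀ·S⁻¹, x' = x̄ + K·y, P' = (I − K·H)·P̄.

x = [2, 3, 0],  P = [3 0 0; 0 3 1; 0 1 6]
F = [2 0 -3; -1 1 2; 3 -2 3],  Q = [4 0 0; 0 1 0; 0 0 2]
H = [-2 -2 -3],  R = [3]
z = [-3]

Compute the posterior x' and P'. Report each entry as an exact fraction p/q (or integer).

x' = [304/69, 41/69, -1603/690]
P' = [4670/69 -2945/69 -1154/69; -2945/69 2255/69 464/69; -1154/69 464/69 4829/690]

x̄ = F·x = [4, 1, 0]
P̄ = F·P·Fᵀ + Q = [70 -45 -30; -45 35 20; -30 20 83]
y = z − H·x̄ = [7]
S = H·P̄·Hᵀ + R = [690]
K = P̄·Hᵀ·S⁻¹ = [4/69; -4/69; -229/690]
x' = x̄ + K·y = [304/69, 41/69, -1603/690]
P' = (I − K·H)·P̄ = [4670/69 -2945/69 -1154/69; -2945/69 2255/69 464/69; -1154/69 464/69 4829/690]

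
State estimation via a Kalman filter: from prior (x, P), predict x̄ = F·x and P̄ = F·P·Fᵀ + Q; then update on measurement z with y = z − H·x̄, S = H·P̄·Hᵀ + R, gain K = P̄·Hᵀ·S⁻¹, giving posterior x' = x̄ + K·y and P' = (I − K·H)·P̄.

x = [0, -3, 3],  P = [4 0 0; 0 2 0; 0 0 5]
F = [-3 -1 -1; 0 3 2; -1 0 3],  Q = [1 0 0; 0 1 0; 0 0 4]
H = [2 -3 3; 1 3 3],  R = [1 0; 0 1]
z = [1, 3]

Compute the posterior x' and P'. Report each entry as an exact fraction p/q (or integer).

x' = [-2725705/393679, -326302/393679, 1629291/393679]
P' = [6564127/393679 1077979/393679 -3270309/393679; 1077979/393679 198830/393679 -537021/393679; -3270309/393679 -537021/393679 3302251/787358]

x̄ = F·x = [0, -3, 9]
P̄ = F·P·Fᵀ + Q = [44 -16 -3; -16 39 30; -3 30 53]
y = z − H·x̄ = [-35, -15]
S = H·P̄·Hᵀ + R = [621 139; 139 1299]
K = P̄·Hᵀ·S⁻¹ = [83390/393679 -12863/393679; -51595/393679 63406/393679; 47643/787358 144009/787358]
x' = x̄ + K·y = [-2725705/393679, -326302/393679, 1629291/393679]
P' = (I − K·H)·P̄ = [6564127/393679 1077979/393679 -3270309/393679; 1077979/393679 198830/393679 -537021/393679; -3270309/393679 -537021/393679 3302251/787358]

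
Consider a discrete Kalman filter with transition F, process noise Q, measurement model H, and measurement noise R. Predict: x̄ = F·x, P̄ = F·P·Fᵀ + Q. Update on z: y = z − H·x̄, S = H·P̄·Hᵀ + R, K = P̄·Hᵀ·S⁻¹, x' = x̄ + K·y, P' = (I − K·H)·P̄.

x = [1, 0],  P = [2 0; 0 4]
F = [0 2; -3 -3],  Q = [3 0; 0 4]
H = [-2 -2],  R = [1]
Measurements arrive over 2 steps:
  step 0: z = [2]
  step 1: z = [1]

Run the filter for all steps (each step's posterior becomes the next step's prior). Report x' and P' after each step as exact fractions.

step 0: x̄ = F·x = [0, -3]
step 0: P̄ = F·P·Fᵀ + Q = [19 -24; -24 58]
step 0: y = z − H·x̄ = [-4]
step 0: S = H·P̄·Hᵀ + R = [117]
step 0: K = P̄·Hᵀ·S⁻¹ = [10/117; -68/117]
step 0: x' = x̄ + K·y = [-40/117, -79/117]
step 0: P' = (I − K·H)·P̄ = [2123/117 -2128/117; -2128/117 2162/117]
step 1: x̄ = F·x = [-158/117, 119/39]
step 1: P̄ = F·P·Fᵀ + Q = [8999/117 -68/39; -68/39 81/13]
step 1: y = z − H·x̄ = [515/117]
step 1: S = H·P̄·Hᵀ + R = [37397/117]
step 1: K = P̄·Hᵀ·S⁻¹ = [-17590/37397; -1050/37397]
step 1: x' = x̄ + K·y = [-127928/37397, 109487/37397]
step 1: P' = (I − K·H)·P̄ = [231859/37397 -223064/37397; -223064/37397 223589/37397]

step 0: x' = [-40/117, -79/117], P' = [2123/117 -2128/117; -2128/117 2162/117]
step 1: x' = [-127928/37397, 109487/37397], P' = [231859/37397 -223064/37397; -223064/37397 223589/37397]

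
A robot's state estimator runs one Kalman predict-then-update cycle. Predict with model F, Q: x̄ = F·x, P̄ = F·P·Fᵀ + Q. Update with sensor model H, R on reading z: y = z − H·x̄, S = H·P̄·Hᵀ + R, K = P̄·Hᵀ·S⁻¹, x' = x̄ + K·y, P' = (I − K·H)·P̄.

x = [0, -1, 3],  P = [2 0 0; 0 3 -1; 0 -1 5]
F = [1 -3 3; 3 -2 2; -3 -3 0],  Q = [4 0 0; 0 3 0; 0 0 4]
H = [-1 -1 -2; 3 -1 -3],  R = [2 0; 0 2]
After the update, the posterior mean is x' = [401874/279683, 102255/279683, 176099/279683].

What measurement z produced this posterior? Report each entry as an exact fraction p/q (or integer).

z = [-3, 2]

x̄ = F·x = [12, 8, 3]
P̄ = F·P·Fᵀ + Q = [96 66 30; 66 61 6; 30 6 49]
S = H·P̄·Hᵀ + R = [631 -125; -125 468]
K = P̄·Hᵀ·S⁻¹ = [-87396/279683 55542/279683; -50177/279683 57714/279683; -70587/279683 -56503/279683]
x' − x̄ = [-2954322/279683, -2135209/279683, -662950/279683] = K·y
y = (KᵀK)⁻¹·Kᵀ·(x' − x̄) = [23, -17]
z = y + H·x̄ = [23, -17] + [-26, 19] = [-3, 2]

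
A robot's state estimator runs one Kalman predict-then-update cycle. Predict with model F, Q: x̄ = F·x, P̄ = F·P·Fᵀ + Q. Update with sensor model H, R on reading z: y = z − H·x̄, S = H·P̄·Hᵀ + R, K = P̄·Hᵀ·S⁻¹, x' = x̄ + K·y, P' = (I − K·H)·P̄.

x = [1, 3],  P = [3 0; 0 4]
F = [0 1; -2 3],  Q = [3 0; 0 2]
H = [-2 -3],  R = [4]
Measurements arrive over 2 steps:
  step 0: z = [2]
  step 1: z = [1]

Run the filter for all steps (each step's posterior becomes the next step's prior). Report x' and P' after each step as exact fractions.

step 0: x̄ = F·x = [3, 7]
step 0: P̄ = F·P·Fᵀ + Q = [7 12; 12 50]
step 0: y = z − H·x̄ = [29]
step 0: S = H·P̄·Hᵀ + R = [626]
step 0: K = P̄·Hᵀ·S⁻¹ = [-25/313; -87/313]
step 0: x' = x̄ + K·y = [214/313, -332/313]
step 0: P' = (I − K·H)·P̄ = [941/313 -594/313; -594/313 512/313]
step 1: x̄ = F·x = [-332/313, -1424/313]
step 1: P̄ = F·P·Fᵀ + Q = [1451/313 2724/313; 2724/313 16126/313]
step 1: y = z − H·x̄ = [-4623/313]
step 1: S = H·P̄·Hᵀ + R = [184878/313]
step 1: K = P̄·Hᵀ·S⁻¹ = [-5537/92439; -8971/30813]
step 1: x' = x̄ + K·y = [-5423/30813, -2561/10271]
step 1: P' = (I − K·H)·P̄ = [232627/92439 -49234/30813; -49234/30813 14928/10271]

step 0: x' = [214/313, -332/313], P' = [941/313 -594/313; -594/313 512/313]
step 1: x' = [-5423/30813, -2561/10271], P' = [232627/92439 -49234/30813; -49234/30813 14928/10271]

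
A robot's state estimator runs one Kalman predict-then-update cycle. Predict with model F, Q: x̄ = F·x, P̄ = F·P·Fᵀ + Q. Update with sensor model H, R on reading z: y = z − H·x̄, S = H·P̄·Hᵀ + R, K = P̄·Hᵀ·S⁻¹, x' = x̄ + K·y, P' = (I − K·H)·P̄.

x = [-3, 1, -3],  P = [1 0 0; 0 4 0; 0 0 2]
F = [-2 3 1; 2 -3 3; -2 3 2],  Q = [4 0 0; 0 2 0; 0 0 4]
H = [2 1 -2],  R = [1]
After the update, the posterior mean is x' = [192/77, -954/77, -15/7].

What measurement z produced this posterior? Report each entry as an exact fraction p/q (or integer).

x̄ = F·x = [6, -18, 3]
P̄ = F·P·Fᵀ + Q = [46 -34 44; -34 60 -28; 44 -28 52]
S = H·P̄·Hᵀ + R = [77]
K = P̄·Hᵀ·S⁻¹ = [-30/77; 48/77; -4/7]
x' − x̄ = [-270/77, 432/77, -36/7] = K·y
y = (KᵀK)⁻¹·Kᵀ·(x' − x̄) = [9]
z = y + H·x̄ = [9] + [-12] = [-3]

z = [-3]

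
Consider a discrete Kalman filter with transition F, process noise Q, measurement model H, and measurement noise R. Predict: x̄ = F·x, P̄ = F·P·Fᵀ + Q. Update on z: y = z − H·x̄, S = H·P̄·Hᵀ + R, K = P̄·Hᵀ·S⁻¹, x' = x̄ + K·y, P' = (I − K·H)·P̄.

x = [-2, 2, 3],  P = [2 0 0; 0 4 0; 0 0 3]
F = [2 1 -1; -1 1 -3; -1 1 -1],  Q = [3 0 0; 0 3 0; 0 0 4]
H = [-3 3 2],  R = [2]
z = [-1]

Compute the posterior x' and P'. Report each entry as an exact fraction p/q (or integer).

x̄ = F·x = [-5, -5, 1]
P̄ = F·P·Fᵀ + Q = [18 9 3; 9 36 15; 3 15 13]
y = z − H·x̄ = [-3]
S = H·P̄·Hᵀ + R = [522]
K = P̄·Hᵀ·S⁻¹ = [-7/174; 37/174; 31/261]
x' = x̄ + K·y = [-283/58, -327/58, 56/87]
P' = (I − K·H)·P̄ = [995/58 781/58 478/87; 781/58 719/58 158/87; 478/87 158/87 1471/261]

x' = [-283/58, -327/58, 56/87]
P' = [995/58 781/58 478/87; 781/58 719/58 158/87; 478/87 158/87 1471/261]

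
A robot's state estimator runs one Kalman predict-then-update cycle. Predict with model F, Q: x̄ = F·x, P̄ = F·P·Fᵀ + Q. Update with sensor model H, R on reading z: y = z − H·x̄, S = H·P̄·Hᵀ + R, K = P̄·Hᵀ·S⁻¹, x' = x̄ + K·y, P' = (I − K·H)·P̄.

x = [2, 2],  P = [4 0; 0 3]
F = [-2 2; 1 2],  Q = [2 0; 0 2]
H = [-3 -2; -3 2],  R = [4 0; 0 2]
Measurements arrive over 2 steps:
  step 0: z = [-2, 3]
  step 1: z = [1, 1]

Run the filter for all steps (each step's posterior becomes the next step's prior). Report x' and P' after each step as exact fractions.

step 0: x' = [-2896/19355, 66/49], P' = [3204/19355 4/49; 4/49 18/49]
step 1: x' = [-1714623/10233511, 2184586/10233511], P' = [1624500/10233511 782668/10233511; 782668/10233511 3505506/10233511]

step 0: x̄ = F·x = [0, 6]
step 0: P̄ = F·P·Fᵀ + Q = [30 4; 4 18]
step 0: y = z − H·x̄ = [10, -9]
step 0: S = H·P̄·Hᵀ + R = [394 198; 198 296]
step 0: K = P̄·Hᵀ·S⁻¹ = [-3193/19355 -3226/19355; -12/49 12/49]
step 0: x' = x̄ + K·y = [-2896/19355, 66/49]
step 0: P' = (I − K·H)·P̄ = [3204/19355 4/49; 4/49 18/49]
step 1: x̄ = F·x = [8276/2765, 49244/19355]
step 1: P̄ = F·P·Fᵀ + Q = [1374/395 2696/2765; 2696/2765 76674/19355]
step 1: y = z − H·x̄ = [291639/19355, 94663/19355]
step 1: S = H·P̄·Hᵀ + R = [1216514/19355 299238/19355; 299238/19355 724876/19355]
step 1: K = P̄·Hᵀ·S⁻¹ = [-1609709/10233511 -1654082/10233511; -2339754/10233511 2331504/10233511]
step 1: x' = x̄ + K·y = [-1714623/10233511, 2184586/10233511]
step 1: P' = (I − K·H)·P̄ = [1624500/10233511 782668/10233511; 782668/10233511 3505506/10233511]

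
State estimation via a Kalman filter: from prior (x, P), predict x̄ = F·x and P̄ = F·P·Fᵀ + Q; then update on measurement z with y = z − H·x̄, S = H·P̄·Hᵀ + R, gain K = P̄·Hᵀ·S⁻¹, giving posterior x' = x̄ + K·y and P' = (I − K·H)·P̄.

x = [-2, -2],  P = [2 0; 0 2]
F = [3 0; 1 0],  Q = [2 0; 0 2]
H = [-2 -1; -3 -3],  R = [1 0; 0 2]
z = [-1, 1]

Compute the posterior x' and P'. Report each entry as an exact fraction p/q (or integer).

x̄ = F·x = [-6, -2]
P̄ = F·P·Fᵀ + Q = [20 6; 6 4]
y = z − H·x̄ = [-15, -23]
S = H·P̄·Hᵀ + R = [109 186; 186 326]
K = P̄·Hᵀ·S⁻¹ = [-244/469 27/469; 26/67 -21/67]
x' = x̄ + K·y = [225/469, -41/67]
P' = (I − K·H)·P̄ = [262/469 -40/67; -40/67 54/67]

x' = [225/469, -41/67]
P' = [262/469 -40/67; -40/67 54/67]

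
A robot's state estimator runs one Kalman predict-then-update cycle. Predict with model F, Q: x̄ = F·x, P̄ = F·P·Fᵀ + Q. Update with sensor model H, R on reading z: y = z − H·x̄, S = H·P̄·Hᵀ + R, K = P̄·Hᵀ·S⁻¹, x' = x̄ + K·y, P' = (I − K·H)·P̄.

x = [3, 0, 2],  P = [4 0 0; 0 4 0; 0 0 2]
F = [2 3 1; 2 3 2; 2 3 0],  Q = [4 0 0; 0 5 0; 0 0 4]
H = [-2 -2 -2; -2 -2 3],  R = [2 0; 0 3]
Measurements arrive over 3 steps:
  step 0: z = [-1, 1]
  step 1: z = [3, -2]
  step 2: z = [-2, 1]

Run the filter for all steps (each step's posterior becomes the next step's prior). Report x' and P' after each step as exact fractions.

step 0: x̄ = F·x = [8, 10, 6]
step 0: P̄ = F·P·Fᵀ + Q = [58 56 52; 56 65 52; 52 52 56]
step 0: y = z − H·x̄ = [47, 19]
step 0: S = H·P̄·Hᵀ + R = [1998 396; 396 199]
step 0: K = P̄·Hᵀ·S⁻¹ = [-18778/120393 -688/13377; -17399/120393 -1934/13377; -1840/9261 200/1029]
step 0: x' = x̄ + K·y = [-37070/120393, 55463/120393, 3286/9261]
step 0: P' = (I − K·H)·P̄ = [302674/120393 -287692/120393 292/9261; -287692/120393 308575/120393 -268/9261; 292/9261 -268/9261 1816/9261]
step 1: x̄ = F·x = [6427/5733, 177685/120393, 92249/120393]
step 1: P̄ = F·P·Fᵀ + Q = [2347/273 27343/5733 25367/5733; 27343/5733 1220524/120393 529847/120393; 25367/5733 529847/120393 1017139/120393]
step 1: y = z − H·x̄ = [18587/1911, 107771/120393]
step 1: S = H·P̄·Hᵀ + R = [19974/91 85522/1911; 85522/1911 10380610/120393]
step 1: K = P̄·Hᵀ·S⁻¹ = [-148426501/1018682784 -1301123/16169568; -155680517/1018682784 -1832611/16169568; -200044069/1018682784 3090973/16169568]
step 1: x' = x̄ + K·y = [-15625951/42445116, -4754195/42445116, -41284567/42445116]
step 1: P' = (I − K·H)·P̄ = [2373089431/1018682784 -2234851081/1018682784 10188151/1018682784; -2234851081/1018682784 2397532087/1018682784 -7000489/1018682784; 10188151/1018682784 -7000489/1018682784 196856407/1018682784]
step 2: x̄ = F·x = [-14466509/7074186, -128083621/42445116, -45514487/42445116]
step 2: P̄ = F·P·Fᵀ + Q = [236729743/28296744 773961809/169780464 708551395/169780464; 773961809/169780464 10130272423/1018682784 4250683205/1018682784; 708551395/169780464 4250683205/1018682784 8326664671/1018682784]
step 2: y = z − H·x̄ = [-16824571/1179031, -250776773/42445116]
step 2: S = H·P̄·Hᵀ + R = [497963649/2358062 1244343565/28296744; 1244343565/28296744 87732471007/1018682784]
step 2: K = P̄·Hᵀ·S⁻¹ = [-1201493816311/8278494941007 -74195452586/919832771223; -1269173835191/8278494941007 -104093637391/919832771223; -1624713583498/8278494941007 175800402847/919832771223]
step 2: x' = x̄ + K·y = [4161119144615/8278494941007, -1335423829379/8278494941007, 4959170228525/8278494941007]
step 2: P' = (I − K·H)·P̄ = [19270925886019/8278494941007 -18149374152268/8278494941007 79942082560/8278494941007; -18149374152268/8278494941007 19472984095294/8278494941007 -54436107835/8278494941007; 79942082560/8278494941007 -54436107835/8278494941007 1599207608773/8278494941007]

step 0: x' = [-37070/120393, 55463/120393, 3286/9261], P' = [302674/120393 -287692/120393 292/9261; -287692/120393 308575/120393 -268/9261; 292/9261 -268/9261 1816/9261]
step 1: x' = [-15625951/42445116, -4754195/42445116, -41284567/42445116], P' = [2373089431/1018682784 -2234851081/1018682784 10188151/1018682784; -2234851081/1018682784 2397532087/1018682784 -7000489/1018682784; 10188151/1018682784 -7000489/1018682784 196856407/1018682784]
step 2: x' = [4161119144615/8278494941007, -1335423829379/8278494941007, 4959170228525/8278494941007], P' = [19270925886019/8278494941007 -18149374152268/8278494941007 79942082560/8278494941007; -18149374152268/8278494941007 19472984095294/8278494941007 -54436107835/8278494941007; 79942082560/8278494941007 -54436107835/8278494941007 1599207608773/8278494941007]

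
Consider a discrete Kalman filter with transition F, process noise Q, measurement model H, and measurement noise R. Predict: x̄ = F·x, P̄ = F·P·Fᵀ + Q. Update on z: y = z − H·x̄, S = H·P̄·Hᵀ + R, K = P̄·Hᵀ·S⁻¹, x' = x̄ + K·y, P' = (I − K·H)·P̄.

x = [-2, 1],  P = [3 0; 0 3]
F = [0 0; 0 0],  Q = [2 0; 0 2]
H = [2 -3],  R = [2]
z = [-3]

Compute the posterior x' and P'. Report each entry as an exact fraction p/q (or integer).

x' = [-3/7, 9/14]
P' = [10/7 6/7; 6/7 5/7]

x̄ = F·x = [0, 0]
P̄ = F·P·Fᵀ + Q = [2 0; 0 2]
y = z − H·x̄ = [-3]
S = H·P̄·Hᵀ + R = [28]
K = P̄·Hᵀ·S⁻¹ = [1/7; -3/14]
x' = x̄ + K·y = [-3/7, 9/14]
P' = (I − K·H)·P̄ = [10/7 6/7; 6/7 5/7]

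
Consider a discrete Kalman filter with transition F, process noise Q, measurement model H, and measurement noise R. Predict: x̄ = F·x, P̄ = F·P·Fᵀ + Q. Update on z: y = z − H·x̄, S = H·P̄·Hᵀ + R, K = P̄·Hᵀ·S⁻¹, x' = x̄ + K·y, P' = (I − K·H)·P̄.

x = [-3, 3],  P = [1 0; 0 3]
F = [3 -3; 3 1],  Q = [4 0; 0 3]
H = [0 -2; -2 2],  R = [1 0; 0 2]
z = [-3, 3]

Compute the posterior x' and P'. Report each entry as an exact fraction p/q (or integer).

x̄ = F·x = [-18, -6]
P̄ = F·P·Fᵀ + Q = [40 0; 0 15]
y = z − H·x̄ = [-15, -21]
S = H·P̄·Hᵀ + R = [61 -60; -60 222]
K = P̄·Hᵀ·S⁻¹ = [-800/1657 -2440/4971; -810/1657 5/1657]
x' = x̄ + K·y = [-746/1657, 2103/1657]
P' = (I − K·H)·P̄ = [3640/4971 400/1657; 400/1657 405/1657]

x' = [-746/1657, 2103/1657]
P' = [3640/4971 400/1657; 400/1657 405/1657]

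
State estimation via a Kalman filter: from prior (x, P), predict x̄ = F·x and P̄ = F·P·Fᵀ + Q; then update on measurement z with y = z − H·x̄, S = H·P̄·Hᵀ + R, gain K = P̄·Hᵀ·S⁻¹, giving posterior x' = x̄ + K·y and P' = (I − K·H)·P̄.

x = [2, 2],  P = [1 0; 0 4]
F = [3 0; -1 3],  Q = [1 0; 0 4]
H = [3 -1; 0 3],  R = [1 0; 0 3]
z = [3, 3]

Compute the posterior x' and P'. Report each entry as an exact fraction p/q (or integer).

x' = [2623/1850, 121/111]
P' = [269/1850 4/37; 4/37 73/222]

x̄ = F·x = [6, 4]
P̄ = F·P·Fᵀ + Q = [10 -3; -3 41]
y = z − H·x̄ = [-11, -9]
S = H·P̄·Hᵀ + R = [150 -150; -150 372]
K = P̄·Hᵀ·S⁻¹ = [607/1850 4/37; -1/222 73/222]
x' = x̄ + K·y = [2623/1850, 121/111]
P' = (I − K·H)·P̄ = [269/1850 4/37; 4/37 73/222]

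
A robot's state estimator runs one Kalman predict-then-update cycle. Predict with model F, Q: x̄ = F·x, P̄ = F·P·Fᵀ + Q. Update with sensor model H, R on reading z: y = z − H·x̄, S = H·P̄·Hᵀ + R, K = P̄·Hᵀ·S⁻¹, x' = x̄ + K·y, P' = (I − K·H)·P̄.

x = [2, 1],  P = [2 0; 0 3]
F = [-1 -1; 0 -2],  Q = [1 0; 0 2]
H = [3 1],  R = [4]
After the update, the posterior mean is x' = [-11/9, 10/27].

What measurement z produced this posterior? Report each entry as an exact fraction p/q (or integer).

z = [-3]

x̄ = F·x = [-3, -2]
P̄ = F·P·Fᵀ + Q = [6 6; 6 14]
S = H·P̄·Hᵀ + R = [108]
K = P̄·Hᵀ·S⁻¹ = [2/9; 8/27]
x' − x̄ = [16/9, 64/27] = K·y
y = (KᵀK)⁻¹·Kᵀ·(x' − x̄) = [8]
z = y + H·x̄ = [8] + [-11] = [-3]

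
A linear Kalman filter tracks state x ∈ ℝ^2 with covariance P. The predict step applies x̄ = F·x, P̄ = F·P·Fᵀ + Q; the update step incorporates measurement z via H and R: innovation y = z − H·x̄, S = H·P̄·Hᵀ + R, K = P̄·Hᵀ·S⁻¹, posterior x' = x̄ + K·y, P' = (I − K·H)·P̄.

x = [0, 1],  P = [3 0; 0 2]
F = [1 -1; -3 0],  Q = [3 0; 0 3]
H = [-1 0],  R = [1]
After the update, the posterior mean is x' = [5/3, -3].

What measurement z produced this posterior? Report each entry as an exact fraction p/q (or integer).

z = [-2]

x̄ = F·x = [-1, 0]
P̄ = F·P·Fᵀ + Q = [8 -9; -9 30]
S = H·P̄·Hᵀ + R = [9]
K = P̄·Hᵀ·S⁻¹ = [-8/9; 1]
x' − x̄ = [8/3, -3] = K·y
y = (KᵀK)⁻¹·Kᵀ·(x' − x̄) = [-3]
z = y + H·x̄ = [-3] + [1] = [-2]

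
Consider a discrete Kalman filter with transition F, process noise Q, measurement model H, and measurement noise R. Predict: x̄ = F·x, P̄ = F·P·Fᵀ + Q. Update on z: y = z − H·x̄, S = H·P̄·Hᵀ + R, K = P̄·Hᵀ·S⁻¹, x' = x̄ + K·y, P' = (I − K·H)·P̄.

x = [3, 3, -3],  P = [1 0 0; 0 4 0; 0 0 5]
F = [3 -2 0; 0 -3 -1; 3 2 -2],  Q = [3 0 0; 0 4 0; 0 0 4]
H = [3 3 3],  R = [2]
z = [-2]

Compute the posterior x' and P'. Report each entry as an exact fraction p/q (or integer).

x' = [-2049/577, -8082/577, 9765/577]
P' = [14087/1154 5421/1154 -9709/577; 5421/1154 24705/1154 -15008/577; -9709/577 -15008/577 24745/577]

x̄ = F·x = [3, -6, 21]
P̄ = F·P·Fᵀ + Q = [28 24 -7; 24 45 -14; -7 -14 49]
y = z − H·x̄ = [-56]
S = H·P̄·Hᵀ + R = [1154]
K = P̄·Hᵀ·S⁻¹ = [135/1154; 165/1154; 42/577]
x' = x̄ + K·y = [-2049/577, -8082/577, 9765/577]
P' = (I − K·H)·P̄ = [14087/1154 5421/1154 -9709/577; 5421/1154 24705/1154 -15008/577; -9709/577 -15008/577 24745/577]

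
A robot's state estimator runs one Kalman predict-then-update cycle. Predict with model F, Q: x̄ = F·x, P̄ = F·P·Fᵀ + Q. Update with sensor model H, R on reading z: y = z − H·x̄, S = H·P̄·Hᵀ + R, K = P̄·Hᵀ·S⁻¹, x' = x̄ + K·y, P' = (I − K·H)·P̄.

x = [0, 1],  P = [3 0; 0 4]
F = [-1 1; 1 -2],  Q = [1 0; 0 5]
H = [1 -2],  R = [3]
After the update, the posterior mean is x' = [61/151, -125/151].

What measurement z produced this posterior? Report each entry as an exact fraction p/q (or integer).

x̄ = F·x = [1, -2]
P̄ = F·P·Fᵀ + Q = [8 -11; -11 24]
S = H·P̄·Hᵀ + R = [151]
K = P̄·Hᵀ·S⁻¹ = [30/151; -59/151]
x' − x̄ = [-90/151, 177/151] = K·y
y = (KᵀK)⁻¹·Kᵀ·(x' − x̄) = [-3]
z = y + H·x̄ = [-3] + [5] = [2]

z = [2]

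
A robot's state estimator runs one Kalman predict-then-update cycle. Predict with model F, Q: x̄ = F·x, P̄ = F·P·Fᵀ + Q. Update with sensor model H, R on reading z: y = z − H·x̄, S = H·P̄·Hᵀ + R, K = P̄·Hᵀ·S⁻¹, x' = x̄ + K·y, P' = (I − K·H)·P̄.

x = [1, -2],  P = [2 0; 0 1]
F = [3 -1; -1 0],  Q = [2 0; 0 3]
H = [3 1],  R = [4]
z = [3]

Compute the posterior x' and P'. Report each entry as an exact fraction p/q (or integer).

x' = [61/54, -19/162]
P' = [17/18 -77/54; -77/54 641/162]

x̄ = F·x = [5, -1]
P̄ = F·P·Fᵀ + Q = [21 -6; -6 5]
y = z − H·x̄ = [-11]
S = H·P̄·Hᵀ + R = [162]
K = P̄·Hᵀ·S⁻¹ = [19/54; -13/162]
x' = x̄ + K·y = [61/54, -19/162]
P' = (I − K·H)·P̄ = [17/18 -77/54; -77/54 641/162]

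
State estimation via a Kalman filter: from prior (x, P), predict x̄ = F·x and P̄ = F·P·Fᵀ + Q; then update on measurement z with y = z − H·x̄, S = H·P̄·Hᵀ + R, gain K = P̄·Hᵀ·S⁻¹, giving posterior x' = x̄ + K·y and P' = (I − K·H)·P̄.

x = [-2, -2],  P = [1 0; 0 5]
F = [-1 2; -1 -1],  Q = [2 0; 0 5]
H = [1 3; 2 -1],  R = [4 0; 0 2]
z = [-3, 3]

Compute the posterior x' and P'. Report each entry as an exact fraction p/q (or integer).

x̄ = F·x = [-2, 4]
P̄ = F·P·Fᵀ + Q = [23 -9; -9 11]
y = z − H·x̄ = [-13, 11]
S = H·P̄·Hᵀ + R = [72 -32; -32 141]
K = P̄·Hᵀ·S⁻¹ = [299/2282 479/1141; 307/1141 -165/1141]
x' = x̄ + K·y = [2087/2282, -1242/1141]
P' = (I − K·H)·P̄ = [496/1141 34/1141; 34/1141 398/1141]

x' = [2087/2282, -1242/1141]
P' = [496/1141 34/1141; 34/1141 398/1141]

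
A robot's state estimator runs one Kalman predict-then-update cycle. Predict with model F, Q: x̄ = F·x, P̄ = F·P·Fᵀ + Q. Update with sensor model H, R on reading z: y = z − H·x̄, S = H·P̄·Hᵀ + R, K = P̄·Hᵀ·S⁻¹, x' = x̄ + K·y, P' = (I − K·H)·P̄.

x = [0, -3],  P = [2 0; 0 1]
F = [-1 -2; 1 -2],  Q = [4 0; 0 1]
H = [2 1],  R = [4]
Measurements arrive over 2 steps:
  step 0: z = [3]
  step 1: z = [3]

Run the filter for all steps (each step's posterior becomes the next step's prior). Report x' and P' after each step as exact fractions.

step 0: x' = [24/59, 189/59], P' = [106/59 -124/59; -124/59 292/59]
step 1: x' = [-732/10369, 27231/10369], P' = [16374/10369 -20388/10369; -20388/10369 56588/10369]

step 0: x̄ = F·x = [6, 6]
step 0: P̄ = F·P·Fᵀ + Q = [10 2; 2 7]
step 0: y = z − H·x̄ = [-15]
step 0: S = H·P̄·Hᵀ + R = [59]
step 0: K = P̄·Hᵀ·S⁻¹ = [22/59; 11/59]
step 0: x' = x̄ + K·y = [24/59, 189/59]
step 0: P' = (I − K·H)·P̄ = [106/59 -124/59; -124/59 292/59]
step 1: x̄ = F·x = [-402/59, -6]
step 1: P̄ = F·P·Fᵀ + Q = [1014/59 18; 18 31]
step 1: y = z − H·x̄ = [1335/59]
step 1: S = H·P̄·Hᵀ + R = [10369/59]
step 1: K = P̄·Hᵀ·S⁻¹ = [3090/10369; 3953/10369]
step 1: x' = x̄ + K·y = [-732/10369, 27231/10369]
step 1: P' = (I − K·H)·P̄ = [16374/10369 -20388/10369; -20388/10369 56588/10369]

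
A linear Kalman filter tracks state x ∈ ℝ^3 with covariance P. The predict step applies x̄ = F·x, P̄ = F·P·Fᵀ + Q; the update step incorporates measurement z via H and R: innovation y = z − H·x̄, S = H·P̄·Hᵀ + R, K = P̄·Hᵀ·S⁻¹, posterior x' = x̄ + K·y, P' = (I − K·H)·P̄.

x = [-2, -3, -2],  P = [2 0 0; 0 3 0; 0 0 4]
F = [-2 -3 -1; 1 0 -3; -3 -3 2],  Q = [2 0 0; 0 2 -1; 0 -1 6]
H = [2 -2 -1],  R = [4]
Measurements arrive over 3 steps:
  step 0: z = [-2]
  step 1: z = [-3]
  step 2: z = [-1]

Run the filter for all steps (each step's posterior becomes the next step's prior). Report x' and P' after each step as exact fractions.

step 0: x' = [790/83, 761/83, 172/83], P' = [2178/83 1819/83 578/83; 1819/83 2231/83 -692/83; 578/83 -692/83 2312/83]
step 1: x' = [-261253/16973, -18014/1543, -72031/16973], P' = [12382967/84865 1062557/7715 1159128/84865; 1062557/7715 1090272/7715 -45982/7715; 1159128/84865 -45982/7715 2999032/84865]
step 2: x' = [4562451813/435793163, 4904410076/435793163, -21011231/33522551], P' = [91221613089/435793163 86809354780/435793163 570422414/33522551; 86809354780/435793163 87607519802/435793163 -97482656/33522551; 570422414/33522551 -97482656/33522551 1202398856/33522551]

step 0: x̄ = F·x = [15, 4, 11]
step 0: P̄ = F·P·Fᵀ + Q = [41 8 31; 8 40 -31; 31 -31 67]
step 0: y = z − H·x̄ = [-13]
step 0: S = H·P̄·Hᵀ + R = [83]
step 0: K = P̄·Hᵀ·S⁻¹ = [35/83; -33/83; 57/83]
step 0: x' = x̄ + K·y = [790/83, 761/83, 172/83]
step 0: P' = (I − K·H)·P̄ = [2178/83 1819/83 578/83; 1819/83 2231/83 -692/83; 578/83 -692/83 2312/83]
step 1: x̄ = F·x = [-4035/83, 274/83, -4309/83]
step 1: P̄ = F·P·Fᵀ + Q = [51257/83 -6215/83 57306/83; -6215/83 19684/83 -25816/83; 57306/83 -25816/83 83537/83]
step 1: y = z − H·x̄ = [4060/83]
step 1: S = H·P̄·Hᵀ + R = [84865/83]
step 1: K = P̄·Hᵀ·S⁻¹ = [57638/84865; -2362/7715; 82707/84865]
step 1: x' = x̄ + K·y = [-261253/16973, -18014/1543, -72031/16973]
step 1: P' = (I − K·H)·P̄ = [12382967/84865 1062557/7715 1159128/84865; 1062557/7715 1090272/7715 -45982/7715; 1159128/84865 -45982/7715 2999032/84865]
step 2: x̄ = F·x = [1188999/16973, -45160/16973, 1234159/16973]
step 2: P̄ = F·P·Fᵀ + Q = [302496782/84865 -49589797/84865 351916849/84865; -49589797/84865 32589217/84865 -82094149/84865; 351916849/84865 -82094149/84865 434435323/84865]
step 2: y = z − H·x̄ = [-1251132/16973]
step 2: S = H·P̄·Hᵀ + R = [435793163/84865]
step 2: K = P̄·Hᵀ·S⁻¹ = [352256309/435793163; -82263879/435793163; 33352821/33522551]
step 2: x' = x̄ + K·y = [4562451813/435793163, 4904410076/435793163, -21011231/33522551]
step 2: P' = (I − K·H)·P̄ = [91221613089/435793163 86809354780/435793163 570422414/33522551; 86809354780/435793163 87607519802/435793163 -97482656/33522551; 570422414/33522551 -97482656/33522551 1202398856/33522551]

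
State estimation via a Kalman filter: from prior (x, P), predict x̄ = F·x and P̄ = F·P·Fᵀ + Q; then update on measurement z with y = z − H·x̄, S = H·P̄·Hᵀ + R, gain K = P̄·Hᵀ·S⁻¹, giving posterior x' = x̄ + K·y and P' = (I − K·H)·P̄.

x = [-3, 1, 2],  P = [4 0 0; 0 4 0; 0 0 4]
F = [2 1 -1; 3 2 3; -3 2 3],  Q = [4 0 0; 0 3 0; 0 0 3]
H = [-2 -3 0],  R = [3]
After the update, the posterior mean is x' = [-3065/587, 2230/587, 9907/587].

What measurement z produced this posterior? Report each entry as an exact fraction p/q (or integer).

x̄ = F·x = [-7, -1, 17]
P̄ = F·P·Fᵀ + Q = [28 20 -28; 20 91 16; -28 16 91]
S = H·P̄·Hᵀ + R = [1174]
K = P̄·Hᵀ·S⁻¹ = [-58/587; -313/1174; 4/587]
x' − x̄ = [1044/587, 2817/587, -72/587] = K·y
y = (KᵀK)⁻¹·Kᵀ·(x' − x̄) = [-18]
z = y + H·x̄ = [-18] + [17] = [-1]

z = [-1]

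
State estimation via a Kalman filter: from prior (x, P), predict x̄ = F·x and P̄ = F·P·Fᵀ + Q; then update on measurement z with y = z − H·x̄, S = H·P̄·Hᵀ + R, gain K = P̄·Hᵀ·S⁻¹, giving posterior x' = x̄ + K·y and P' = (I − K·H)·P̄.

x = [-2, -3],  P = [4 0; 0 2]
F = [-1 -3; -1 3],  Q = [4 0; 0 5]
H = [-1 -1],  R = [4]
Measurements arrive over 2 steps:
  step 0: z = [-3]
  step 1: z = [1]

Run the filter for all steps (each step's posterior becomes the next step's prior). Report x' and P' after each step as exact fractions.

step 0: x' = [307/29, -216/29], P' = [610/29 -562/29; -562/29 614/29]
step 1: x' = [-883/313, 310/313], P' = [136816/2817 -48320/939; -48320/939 18212/313]

step 0: x̄ = F·x = [11, -7]
step 0: P̄ = F·P·Fᵀ + Q = [26 -14; -14 27]
step 0: y = z − H·x̄ = [1]
step 0: S = H·P̄·Hᵀ + R = [29]
step 0: K = P̄·Hᵀ·S⁻¹ = [-12/29; -13/29]
step 0: x' = x̄ + K·y = [307/29, -216/29]
step 0: P' = (I − K·H)·P̄ = [610/29 -562/29; -562/29 614/29]
step 1: x̄ = F·x = [341/29, -955/29]
step 1: P̄ = F·P·Fᵀ + Q = [2880/29 -4916/29; -4916/29 9653/29]
step 1: y = z − H·x̄ = [-585/29]
step 1: S = H·P̄·Hᵀ + R = [2817/29]
step 1: K = P̄·Hᵀ·S⁻¹ = [2036/2817; -1579/939]
step 1: x' = x̄ + K·y = [-883/313, 310/313]
step 1: P' = (I − K·H)·P̄ = [136816/2817 -48320/939; -48320/939 18212/313]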